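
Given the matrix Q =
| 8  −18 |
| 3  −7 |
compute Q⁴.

tr Q = 1 and det Q = −2, so the characteristic polynomial is λ² − (1)λ + (−2) with roots 2 and −1.
Eigenvectors give P = [[3, −2], [1, −1]] with P⁻¹ = [[1, −2], [1, −3]], and Q = P·diag(2, −1)·P⁻¹.
Then Q⁴ = P·diag(16, 1)·P⁻¹ = [[48, −2], [16, −1]] · [[1, −2], [1, −3]] = [[46, −90], [15, −29]].

[[46, −90], [15, −29]]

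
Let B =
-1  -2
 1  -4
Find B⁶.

[[-601, 1330], [-665, 1394]]

tr B = -5 and det B = 6, so the characteristic polynomial is λ² − (-5)λ + (6) with roots -3 and -2.
Eigenvectors give P = [[-1, 2], [-1, 1]] with P⁻¹ = [[1, -2], [1, -1]], and B = P·diag(-3, -2)·P⁻¹.
Then B⁶ = P·diag(729, 64)·P⁻¹ = [[-729, 128], [-729, 64]] · [[1, -2], [1, -1]] = [[-601, 1330], [-665, 1394]].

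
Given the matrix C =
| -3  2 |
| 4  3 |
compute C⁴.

C² = [[17, 0], [0, 17]]
C³ = [[-51, 34], [68, 51]]
C⁴ = [[289, 0], [0, 289]]

[[289, 0], [0, 289]]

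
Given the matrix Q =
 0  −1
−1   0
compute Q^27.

[[0, −1], [−1, 0]]

Q² = I (check: tr Q = 0 and det Q = −1), so Q^27 = Q since 27 is odd.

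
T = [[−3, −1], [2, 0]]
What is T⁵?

tr T = −3 and det T = 2, so the characteristic polynomial is λ² − (−3)λ + (2) with roots −1 and −2.
Eigenvectors give P = [[−1, 1], [2, −1]] with P⁻¹ = [[1, 1], [2, 1]], and T = P·diag(−1, −2)·P⁻¹.
Then T⁵ = P·diag(−1, −32)·P⁻¹ = [[1, −32], [−2, 32]] · [[1, 1], [2, 1]] = [[−63, −31], [62, 30]].

[[−63, −31], [62, 30]]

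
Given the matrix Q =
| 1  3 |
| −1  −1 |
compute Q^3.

Q^2 = [[−2, 0], [0, −2]]
Q^3 = [[−2, −6], [2, 2]]

[[−2, −6], [2, 2]]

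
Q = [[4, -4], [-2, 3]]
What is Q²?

[[24, -28], [-14, 17]]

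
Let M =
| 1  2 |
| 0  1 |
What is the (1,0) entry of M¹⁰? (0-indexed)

M = I + N where N = [[0, 2], [0, 0]] is strictly upper-triangular, so N² = 0.
(I + N)¹⁰ = I + 10·N = [[1, 20], [0, 1]].

0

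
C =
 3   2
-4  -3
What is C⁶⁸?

C² = I (check: tr C = 0 and det C = -1), so C⁶⁸ = I since 68 is even.

[[1, 0], [0, 1]]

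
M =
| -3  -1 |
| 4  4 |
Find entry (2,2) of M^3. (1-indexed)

44

M^2 = [[5, -1], [4, 12]]
M^3 = [[-19, -9], [36, 44]]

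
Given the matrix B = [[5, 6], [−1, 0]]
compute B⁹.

[[58025, 115026], [−19171, −37830]]

tr B = 5 and det B = 6, so the characteristic polynomial is λ² − (5)λ + (6) with roots 2 and 3.
Eigenvectors give P = [[2, 3], [−1, −1]] with P⁻¹ = [[−1, −3], [1, 2]], and B = P·diag(2, 3)·P⁻¹.
Then B⁹ = P·diag(512, 19683)·P⁻¹ = [[1024, 59049], [−512, −19683]] · [[−1, −3], [1, 2]] = [[58025, 115026], [−19171, −37830]].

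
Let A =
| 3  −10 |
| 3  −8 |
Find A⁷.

tr A = −5 and det A = 6, so the characteristic polynomial is λ² − (−5)λ + (6) with roots −3 and −2.
Eigenvectors give P = [[5, −2], [3, −1]] with P⁻¹ = [[−1, 2], [−3, 5]], and A = P·diag(−3, −2)·P⁻¹.
Then A⁷ = P·diag(−2187, −128)·P⁻¹ = [[−10935, 256], [−6561, 128]] · [[−1, 2], [−3, 5]] = [[10167, −20590], [6177, −12482]].

[[10167, −20590], [6177, −12482]]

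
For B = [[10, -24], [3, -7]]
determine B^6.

tr B = 3 and det B = 2, so the characteristic polynomial is λ² − (3)λ + (2) with roots 2 and 1.
Eigenvectors give P = [[3, 8], [1, 3]] with P⁻¹ = [[3, -8], [-1, 3]], and B = P·diag(2, 1)·P⁻¹.
Then B^6 = P·diag(64, 1)·P⁻¹ = [[192, 8], [64, 3]] · [[3, -8], [-1, 3]] = [[568, -1512], [189, -503]].

[[568, -1512], [189, -503]]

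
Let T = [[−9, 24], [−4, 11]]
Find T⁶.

[[−1455, 4368], [−728, 2185]]

tr T = 2 and det T = −3, so the characteristic polynomial is λ² − (2)λ + (−3) with roots −1 and 3.
Eigenvectors give P = [[3, −2], [1, −1]] with P⁻¹ = [[1, −2], [1, −3]], and T = P·diag(−1, 3)·P⁻¹.
Then T⁶ = P·diag(1, 729)·P⁻¹ = [[3, −1458], [1, −729]] · [[1, −2], [1, −3]] = [[−1455, 4368], [−728, 2185]].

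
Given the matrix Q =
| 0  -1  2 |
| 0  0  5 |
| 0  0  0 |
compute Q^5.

[[0, 0, 0], [0, 0, 0], [0, 0, 0]]

Q is strictly triangular, hence nilpotent: Q^3 = 0, so Q^5 = 0.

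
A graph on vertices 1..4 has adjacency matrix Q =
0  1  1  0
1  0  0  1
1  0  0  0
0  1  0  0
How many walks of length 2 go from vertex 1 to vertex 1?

2

The number of length-2 walks from vertex 1 to vertex 1 is entry (1,1) of Q², where Q is the adjacency matrix.
Q² = [[2, 0, 0, 1], [0, 2, 1, 0], [0, 1, 1, 0], [1, 0, 0, 1]]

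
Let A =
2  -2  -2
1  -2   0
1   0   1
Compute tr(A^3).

-17

A^2 = [[0, 0, -6], [0, 2, -2], [3, -2, -1]]
A^3 = [[-6, 0, -6], [0, -4, -2], [3, -2, -7]]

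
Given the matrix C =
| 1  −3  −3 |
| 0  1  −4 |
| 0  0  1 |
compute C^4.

[[1, −12, 60], [0, 1, −16], [0, 0, 1]]

C = I + N where N = [[0, −3, −3], [0, 0, −4], [0, 0, 0]] is strictly upper-triangular, so N^3 = 0.
(I + N)^4 = I + 4·N + 6·N^2 = [[1, −12, 60], [0, 1, −16], [0, 0, 1]].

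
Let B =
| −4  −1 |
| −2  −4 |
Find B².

[[18, 8], [16, 18]]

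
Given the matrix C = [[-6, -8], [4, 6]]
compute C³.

[[-24, -32], [16, 24]]

tr C = 0 and det C = -4, so the characteristic polynomial is λ² − (0)λ + (-4) with roots -2 and 2.
Eigenvectors give P = [[-2, 1], [1, -1]] with P⁻¹ = [[-1, -1], [-1, -2]], and C = P·diag(-2, 2)·P⁻¹.
Then C³ = P·diag(-8, 8)·P⁻¹ = [[16, 8], [-8, -8]] · [[-1, -1], [-1, -2]] = [[-24, -32], [16, 24]].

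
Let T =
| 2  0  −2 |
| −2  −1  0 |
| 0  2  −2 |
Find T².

[[4, −4, 0], [−2, 1, 4], [−4, −6, 4]]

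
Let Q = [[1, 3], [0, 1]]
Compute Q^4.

[[1, 12], [0, 1]]

Q = I + N where N = [[0, 3], [0, 0]] is strictly upper-triangular, so N^2 = 0.
(I + N)^4 = I + 4·N = [[1, 12], [0, 1]].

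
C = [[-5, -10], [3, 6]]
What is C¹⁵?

[[-5, -10], [3, 6]]

C² = C (a projection; rank 1, trace 1), so C¹⁵ = C.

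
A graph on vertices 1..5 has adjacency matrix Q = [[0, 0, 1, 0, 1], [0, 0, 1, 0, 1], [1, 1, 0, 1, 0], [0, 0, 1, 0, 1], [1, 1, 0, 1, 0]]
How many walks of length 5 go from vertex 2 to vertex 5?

The number of length-5 walks from vertex 2 to vertex 5 is entry (2,5) of Q^5, where Q is the adjacency matrix.
Q^2 = [[2, 2, 0, 2, 0], [2, 2, 0, 2, 0], [0, 0, 3, 0, 3], [2, 2, 0, 2, 0], [0, 0, 3, 0, 3]]
Q^3 = [[0, 0, 6, 0, 6], [0, 0, 6, 0, 6], [6, 6, 0, 6, 0], [0, 0, 6, 0, 6], [6, 6, 0, 6, 0]]
Q^4 = [[12, 12, 0, 12, 0], [12, 12, 0, 12, 0], [0, 0, 18, 0, 18], [12, 12, 0, 12, 0], [0, 0, 18, 0, 18]]
Q^5 = [[0, 0, 36, 0, 36], [0, 0, 36, 0, 36], [36, 36, 0, 36, 0], [0, 0, 36, 0, 36], [36, 36, 0, 36, 0]]

36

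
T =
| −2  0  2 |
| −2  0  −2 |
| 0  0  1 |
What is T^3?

T^2 = [[4, 0, −2], [4, 0, −6], [0, 0, 1]]
T^3 = [[−8, 0, 6], [−8, 0, 2], [0, 0, 1]]

[[−8, 0, 6], [−8, 0, 2], [0, 0, 1]]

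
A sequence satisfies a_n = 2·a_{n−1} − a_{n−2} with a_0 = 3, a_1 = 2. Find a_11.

−8

With companion matrix A = [[2, −1], [1, 0]], [a_n, a_{n−1}]ᵀ = A·[a_{n−1}, a_{n−2}]ᵀ, so [a_11, a_10]ᵀ = A¹⁰·[a_1, a_0]ᵀ.
A¹⁰ = [[11, −10], [10, −9]], giving [a_11, a_10]ᵀ = [[−8], [−7]].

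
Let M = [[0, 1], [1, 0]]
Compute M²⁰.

M² = I (check: tr M = 0 and det M = −1), so M²⁰ = I since 20 is even.

[[1, 0], [0, 1]]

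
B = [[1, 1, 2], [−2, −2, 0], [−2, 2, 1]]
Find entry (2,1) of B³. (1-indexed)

B² = [[−5, 3, 4], [2, 2, −4], [−8, −4, −3]]
B³ = [[−19, −3, −6], [6, −10, 0], [6, −6, −19]]

6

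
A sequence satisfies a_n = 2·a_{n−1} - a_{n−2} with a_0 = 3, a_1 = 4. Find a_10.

With companion matrix Q = [[2, -1], [1, 0]], [a_n, a_{n−1}]ᵀ = Q·[a_{n−1}, a_{n−2}]ᵀ, so [a_10, a_9]ᵀ = Q⁹·[a_1, a_0]ᵀ.
Q⁹ = [[10, -9], [9, -8]], giving [a_10, a_9]ᵀ = [[13], [12]].

13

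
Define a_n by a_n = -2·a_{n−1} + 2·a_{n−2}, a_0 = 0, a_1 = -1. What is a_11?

-18272

With companion matrix T = [[-2, 2], [1, 0]], [a_n, a_{n−1}]ᵀ = T·[a_{n−1}, a_{n−2}]ᵀ, so [a_11, a_10]ᵀ = T¹⁰·[a_1, a_0]ᵀ.
T¹⁰ = [[18272, -13376], [-6688, 4896]], giving [a_11, a_10]ᵀ = [[-18272], [6688]].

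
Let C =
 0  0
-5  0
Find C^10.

[[0, 0], [0, 0]]

C is strictly triangular, hence nilpotent: C^2 = 0, so C^10 = 0.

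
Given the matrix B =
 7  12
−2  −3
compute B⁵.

tr B = 4 and det B = 3, so the characteristic polynomial is λ² − (4)λ + (3) with roots 1 and 3.
Eigenvectors give P = [[2, −3], [−1, 1]] with P⁻¹ = [[−1, −3], [−1, −2]], and B = P·diag(1, 3)·P⁻¹.
Then B⁵ = P·diag(1, 243)·P⁻¹ = [[2, −729], [−1, 243]] · [[−1, −3], [−1, −2]] = [[727, 1452], [−242, −483]].

[[727, 1452], [−242, −483]]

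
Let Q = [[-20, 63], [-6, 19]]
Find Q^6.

tr Q = -1 and det Q = -2, so the characteristic polynomial is λ² − (-1)λ + (-2) with roots -2 and 1.
Eigenvectors give P = [[7, 3], [2, 1]] with P⁻¹ = [[1, -3], [-2, 7]], and Q = P·diag(-2, 1)·P⁻¹.
Then Q^6 = P·diag(64, 1)·P⁻¹ = [[448, 3], [128, 1]] · [[1, -3], [-2, 7]] = [[442, -1323], [126, -377]].

[[442, -1323], [126, -377]]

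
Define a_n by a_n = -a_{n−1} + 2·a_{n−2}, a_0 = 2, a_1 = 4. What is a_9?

With companion matrix Q = [[-1, 2], [1, 0]], [a_n, a_{n−1}]ᵀ = Q·[a_{n−1}, a_{n−2}]ᵀ, so [a_9, a_8]ᵀ = Q⁸·[a_1, a_0]ᵀ.
Q⁸ = [[171, -170], [-85, 86]], giving [a_9, a_8]ᵀ = [[344], [-168]].

344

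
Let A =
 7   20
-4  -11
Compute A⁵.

tr A = -4 and det A = 3, so the characteristic polynomial is λ² − (-4)λ + (3) with roots -1 and -3.
Eigenvectors give P = [[5, -2], [-2, 1]] with P⁻¹ = [[1, 2], [2, 5]], and A = P·diag(-1, -3)·P⁻¹.
Then A⁵ = P·diag(-1, -243)·P⁻¹ = [[-5, 486], [2, -243]] · [[1, 2], [2, 5]] = [[967, 2420], [-484, -1211]].

[[967, 2420], [-484, -1211]]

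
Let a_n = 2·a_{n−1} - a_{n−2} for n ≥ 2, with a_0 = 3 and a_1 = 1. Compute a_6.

With companion matrix M = [[2, -1], [1, 0]], [a_n, a_{n−1}]ᵀ = M·[a_{n−1}, a_{n−2}]ᵀ, so [a_6, a_5]ᵀ = M⁵·[a_1, a_0]ᵀ.
M⁵ = [[6, -5], [5, -4]], giving [a_6, a_5]ᵀ = [[-9], [-7]].

-9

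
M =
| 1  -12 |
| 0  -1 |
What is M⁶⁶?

M² = I (check: tr M = 0 and det M = -1), so M⁶⁶ = I since 66 is even.

[[1, 0], [0, 1]]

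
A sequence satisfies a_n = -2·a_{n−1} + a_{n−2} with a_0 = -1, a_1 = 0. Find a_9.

408

With companion matrix A = [[-2, 1], [1, 0]], [a_n, a_{n−1}]ᵀ = A·[a_{n−1}, a_{n−2}]ᵀ, so [a_9, a_8]ᵀ = A⁸·[a_1, a_0]ᵀ.
A⁸ = [[985, -408], [-408, 169]], giving [a_9, a_8]ᵀ = [[408], [-169]].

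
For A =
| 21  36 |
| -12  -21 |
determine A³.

[[189, 324], [-108, -189]]

tr A = 0 and det A = -9, so the characteristic polynomial is λ² − (0)λ + (-9) with roots 3 and -3.
Eigenvectors give P = [[-2, -3], [1, 2]] with P⁻¹ = [[-2, -3], [1, 2]], and A = P·diag(3, -3)·P⁻¹.
Then A³ = P·diag(27, -27)·P⁻¹ = [[-54, 81], [27, -54]] · [[-2, -3], [1, 2]] = [[189, 324], [-108, -189]].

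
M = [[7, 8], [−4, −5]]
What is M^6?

[[1457, 1456], [−728, −727]]

tr M = 2 and det M = −3, so the characteristic polynomial is λ² − (2)λ + (−3) with roots 3 and −1.
Eigenvectors give P = [[2, 1], [−1, −1]] with P⁻¹ = [[1, 1], [−1, −2]], and M = P·diag(3, −1)·P⁻¹.
Then M^6 = P·diag(729, 1)·P⁻¹ = [[1458, 1], [−729, −1]] · [[1, 1], [−1, −2]] = [[1457, 1456], [−728, −727]].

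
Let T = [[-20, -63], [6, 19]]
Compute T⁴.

tr T = -1 and det T = -2, so the characteristic polynomial is λ² − (-1)λ + (-2) with roots 1 and -2.
Eigenvectors give P = [[-3, -7], [1, 2]] with P⁻¹ = [[2, 7], [-1, -3]], and T = P·diag(1, -2)·P⁻¹.
Then T⁴ = P·diag(1, 16)·P⁻¹ = [[-3, -112], [1, 32]] · [[2, 7], [-1, -3]] = [[106, 315], [-30, -89]].

[[106, 315], [-30, -89]]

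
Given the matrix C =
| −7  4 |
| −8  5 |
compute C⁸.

tr C = −2 and det C = −3, so the characteristic polynomial is λ² − (−2)λ + (−3) with roots −3 and 1.
Eigenvectors give P = [[−1, −1], [−1, −2]] with P⁻¹ = [[−2, 1], [1, −1]], and C = P·diag(−3, 1)·P⁻¹.
Then C⁸ = P·diag(6561, 1)·P⁻¹ = [[−6561, −1], [−6561, −2]] · [[−2, 1], [1, −1]] = [[13121, −6560], [13120, −6559]].

[[13121, −6560], [13120, −6559]]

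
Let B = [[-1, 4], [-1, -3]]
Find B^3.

B^2 = [[-3, -16], [4, 5]]
B^3 = [[19, 36], [-9, 1]]

[[19, 36], [-9, 1]]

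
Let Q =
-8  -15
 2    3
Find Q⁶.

[[4054, 9975], [-1330, -3261]]

tr Q = -5 and det Q = 6, so the characteristic polynomial is λ² − (-5)λ + (6) with roots -2 and -3.
Eigenvectors give P = [[5, -3], [-2, 1]] with P⁻¹ = [[-1, -3], [-2, -5]], and Q = P·diag(-2, -3)·P⁻¹.
Then Q⁶ = P·diag(64, 729)·P⁻¹ = [[320, -2187], [-128, 729]] · [[-1, -3], [-2, -5]] = [[4054, 9975], [-1330, -3261]].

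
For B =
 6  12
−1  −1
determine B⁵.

[[876, 2532], [−211, −601]]

tr B = 5 and det B = 6, so the characteristic polynomial is λ² − (5)λ + (6) with roots 3 and 2.
Eigenvectors give P = [[4, −3], [−1, 1]] with P⁻¹ = [[1, 3], [1, 4]], and B = P·diag(3, 2)·P⁻¹.
Then B⁵ = P·diag(243, 32)·P⁻¹ = [[972, −96], [−243, 32]] · [[1, 3], [1, 4]] = [[876, 2532], [−211, −601]].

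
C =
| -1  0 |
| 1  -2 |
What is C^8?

tr C = -3 and det C = 2, so the characteristic polynomial is λ² − (-3)λ + (2) with roots -2 and -1.
Eigenvectors give P = [[0, 1], [-1, 1]] with P⁻¹ = [[1, -1], [1, 0]], and C = P·diag(-2, -1)·P⁻¹.
Then C^8 = P·diag(256, 1)·P⁻¹ = [[0, 1], [-256, 1]] · [[1, -1], [1, 0]] = [[1, 0], [-255, 256]].

[[1, 0], [-255, 256]]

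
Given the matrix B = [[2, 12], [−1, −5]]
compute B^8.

tr B = −3 and det B = 2, so the characteristic polynomial is λ² − (−3)λ + (2) with roots −1 and −2.
Eigenvectors give P = [[4, 3], [−1, −1]] with P⁻¹ = [[1, 3], [−1, −4]], and B = P·diag(−1, −2)·P⁻¹.
Then B^8 = P·diag(1, 256)·P⁻¹ = [[4, 768], [−1, −256]] · [[1, 3], [−1, −4]] = [[−764, −3060], [255, 1021]].

[[−764, −3060], [255, 1021]]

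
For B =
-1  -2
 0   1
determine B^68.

[[1, 0], [0, 1]]

B² = I (check: tr B = 0 and det B = -1), so B^68 = I since 68 is even.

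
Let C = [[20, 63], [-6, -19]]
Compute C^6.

tr C = 1 and det C = -2, so the characteristic polynomial is λ² − (1)λ + (-2) with roots -1 and 2.
Eigenvectors give P = [[-3, 7], [1, -2]] with P⁻¹ = [[2, 7], [1, 3]], and C = P·diag(-1, 2)·P⁻¹.
Then C^6 = P·diag(1, 64)·P⁻¹ = [[-3, 448], [1, -128]] · [[2, 7], [1, 3]] = [[442, 1323], [-126, -377]].

[[442, 1323], [-126, -377]]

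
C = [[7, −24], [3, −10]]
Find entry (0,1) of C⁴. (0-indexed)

360

tr C = −3 and det C = 2, so the characteristic polynomial is λ² − (−3)λ + (2) with roots −2 and −1.
Eigenvectors give P = [[−8, 3], [−3, 1]] with P⁻¹ = [[1, −3], [3, −8]], and C = P·diag(−2, −1)·P⁻¹.
Then C⁴ = P·diag(16, 1)·P⁻¹ = [[−128, 3], [−48, 1]] · [[1, −3], [3, −8]] = [[−119, 360], [−45, 136]].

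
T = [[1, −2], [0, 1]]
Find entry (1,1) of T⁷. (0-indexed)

1

T = I + N where N = [[0, −2], [0, 0]] is strictly upper-triangular, so N² = 0.
(I + N)⁷ = I + 7·N = [[1, −14], [0, 1]].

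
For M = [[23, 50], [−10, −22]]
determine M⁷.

[[11447, 23150], [−4630, −9388]]

tr M = 1 and det M = −6, so the characteristic polynomial is λ² − (1)λ + (−6) with roots −2 and 3.
Eigenvectors give P = [[2, −5], [−1, 2]] with P⁻¹ = [[−2, −5], [−1, −2]], and M = P·diag(−2, 3)·P⁻¹.
Then M⁷ = P·diag(−128, 2187)·P⁻¹ = [[−256, −10935], [128, 4374]] · [[−2, −5], [−1, −2]] = [[11447, 23150], [−4630, −9388]].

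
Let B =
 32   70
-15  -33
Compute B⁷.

[[14018, 32410], [-6945, -16077]]

tr B = -1 and det B = -6, so the characteristic polynomial is λ² − (-1)λ + (-6) with roots -3 and 2.
Eigenvectors give P = [[-2, -7], [1, 3]] with P⁻¹ = [[3, 7], [-1, -2]], and B = P·diag(-3, 2)·P⁻¹.
Then B⁷ = P·diag(-2187, 128)·P⁻¹ = [[4374, -896], [-2187, 384]] · [[3, 7], [-1, -2]] = [[14018, 32410], [-6945, -16077]].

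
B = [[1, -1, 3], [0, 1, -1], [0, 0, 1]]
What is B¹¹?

B = I + N where N = [[0, -1, 3], [0, 0, -1], [0, 0, 0]] is strictly upper-triangular, so N³ = 0.
(I + N)¹¹ = I + 11·N + 55·N² = [[1, -11, 88], [0, 1, -11], [0, 0, 1]].

[[1, -11, 88], [0, 1, -11], [0, 0, 1]]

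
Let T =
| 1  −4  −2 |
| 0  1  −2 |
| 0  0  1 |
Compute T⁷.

[[1, −28, 154], [0, 1, −14], [0, 0, 1]]

T = I + N where N = [[0, −4, −2], [0, 0, −2], [0, 0, 0]] is strictly upper-triangular, so N³ = 0.
(I + N)⁷ = I + 7·N + 21·N² = [[1, −28, 154], [0, 1, −14], [0, 0, 1]].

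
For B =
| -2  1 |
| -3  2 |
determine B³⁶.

B² = I (check: tr B = 0 and det B = -1), so B³⁶ = I since 36 is even.

[[1, 0], [0, 1]]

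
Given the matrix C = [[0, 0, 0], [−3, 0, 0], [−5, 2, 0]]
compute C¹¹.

[[0, 0, 0], [0, 0, 0], [0, 0, 0]]

C is strictly triangular, hence nilpotent: C³ = 0, so C¹¹ = 0.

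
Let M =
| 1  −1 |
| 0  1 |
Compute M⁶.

[[1, −6], [0, 1]]

M = I + N where N = [[0, −1], [0, 0]] is strictly upper-triangular, so N² = 0.
(I + N)⁶ = I + 6·N = [[1, −6], [0, 1]].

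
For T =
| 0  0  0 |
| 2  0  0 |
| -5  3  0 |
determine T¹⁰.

T is strictly triangular, hence nilpotent: T³ = 0, so T¹⁰ = 0.

[[0, 0, 0], [0, 0, 0], [0, 0, 0]]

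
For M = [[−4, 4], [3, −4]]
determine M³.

M² = [[28, −32], [−24, 28]]
M³ = [[−208, 240], [180, −208]]

[[−208, 240], [180, −208]]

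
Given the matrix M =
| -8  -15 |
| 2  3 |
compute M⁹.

[[-115538, -287565], [38342, 95343]]

tr M = -5 and det M = 6, so the characteristic polynomial is λ² − (-5)λ + (6) with roots -2 and -3.
Eigenvectors give P = [[-5, -3], [2, 1]] with P⁻¹ = [[1, 3], [-2, -5]], and M = P·diag(-2, -3)·P⁻¹.
Then M⁹ = P·diag(-512, -19683)·P⁻¹ = [[2560, 59049], [-1024, -19683]] · [[1, 3], [-2, -5]] = [[-115538, -287565], [38342, 95343]].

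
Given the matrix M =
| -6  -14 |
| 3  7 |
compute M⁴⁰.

[[-6, -14], [3, 7]]

M² = M (a projection; rank 1, trace 1), so M⁴⁰ = M.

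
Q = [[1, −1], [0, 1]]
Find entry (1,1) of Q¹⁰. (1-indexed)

1

Q = I + N where N = [[0, −1], [0, 0]] is strictly upper-triangular, so N² = 0.
(I + N)¹⁰ = I + 10·N = [[1, −10], [0, 1]].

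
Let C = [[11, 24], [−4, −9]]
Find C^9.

[[59051, 118104], [−19684, −39369]]

tr C = 2 and det C = −3, so the characteristic polynomial is λ² − (2)λ + (−3) with roots −1 and 3.
Eigenvectors give P = [[−2, 3], [1, −1]] with P⁻¹ = [[1, 3], [1, 2]], and C = P·diag(−1, 3)·P⁻¹.
Then C^9 = P·diag(−1, 19683)·P⁻¹ = [[2, 59049], [−1, −19683]] · [[1, 3], [1, 2]] = [[59051, 118104], [−19684, −39369]].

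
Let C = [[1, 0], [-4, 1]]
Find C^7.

C = I + N where N = [[0, 0], [-4, 0]] is strictly lower-triangular, so N^2 = 0.
(I + N)^7 = I + 7·N = [[1, 0], [-28, 1]].

[[1, 0], [-28, 1]]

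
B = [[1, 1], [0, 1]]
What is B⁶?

[[1, 6], [0, 1]]

B = I + N where N = [[0, 1], [0, 0]] is strictly upper-triangular, so N² = 0.
(I + N)⁶ = I + 6·N = [[1, 6], [0, 1]].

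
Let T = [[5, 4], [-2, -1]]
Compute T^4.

[[161, 160], [-80, -79]]

tr T = 4 and det T = 3, so the characteristic polynomial is λ² − (4)λ + (3) with roots 1 and 3.
Eigenvectors give P = [[-1, 2], [1, -1]] with P⁻¹ = [[1, 2], [1, 1]], and T = P·diag(1, 3)·P⁻¹.
Then T^4 = P·diag(1, 81)·P⁻¹ = [[-1, 162], [1, -81]] · [[1, 2], [1, 1]] = [[161, 160], [-80, -79]].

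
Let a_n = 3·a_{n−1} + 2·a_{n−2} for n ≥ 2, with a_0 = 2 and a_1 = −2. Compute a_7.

With companion matrix A = [[3, 2], [1, 0]], [a_n, a_{n−1}]ᵀ = A·[a_{n−1}, a_{n−2}]ᵀ, so [a_7, a_6]ᵀ = A⁶·[a_1, a_0]ᵀ.
A⁶ = [[1763, 990], [495, 278]], giving [a_7, a_6]ᵀ = [[−1546], [−434]].

−1546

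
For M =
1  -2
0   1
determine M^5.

[[1, -10], [0, 1]]

M = I + N where N = [[0, -2], [0, 0]] is strictly upper-triangular, so N^2 = 0.
(I + N)^5 = I + 5·N = [[1, -10], [0, 1]].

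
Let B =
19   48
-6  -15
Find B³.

tr B = 4 and det B = 3, so the characteristic polynomial is λ² − (4)λ + (3) with roots 3 and 1.
Eigenvectors give P = [[-3, -8], [1, 3]] with P⁻¹ = [[-3, -8], [1, 3]], and B = P·diag(3, 1)·P⁻¹.
Then B³ = P·diag(27, 1)·P⁻¹ = [[-81, -8], [27, 3]] · [[-3, -8], [1, 3]] = [[235, 624], [-78, -207]].

[[235, 624], [-78, -207]]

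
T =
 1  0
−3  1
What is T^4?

T = I + N where N = [[0, 0], [−3, 0]] is strictly lower-triangular, so N^2 = 0.
(I + N)^4 = I + 4·N = [[1, 0], [−12, 1]].

[[1, 0], [−12, 1]]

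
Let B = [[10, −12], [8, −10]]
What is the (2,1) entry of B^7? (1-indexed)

tr B = 0 and det B = −4, so the characteristic polynomial is λ² − (0)λ + (−4) with roots 2 and −2.
Eigenvectors give P = [[−3, 1], [−2, 1]] with P⁻¹ = [[−1, 1], [−2, 3]], and B = P·diag(2, −2)·P⁻¹.
Then B^7 = P·diag(128, −128)·P⁻¹ = [[−384, −128], [−256, −128]] · [[−1, 1], [−2, 3]] = [[640, −768], [512, −640]].

512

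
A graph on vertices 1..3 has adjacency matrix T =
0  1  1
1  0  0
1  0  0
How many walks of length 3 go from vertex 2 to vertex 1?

2

The number of length-3 walks from vertex 2 to vertex 1 is entry (2,1) of T^3, where T is the adjacency matrix.
T^2 = [[2, 0, 0], [0, 1, 1], [0, 1, 1]]
T^3 = [[0, 2, 2], [2, 0, 0], [2, 0, 0]]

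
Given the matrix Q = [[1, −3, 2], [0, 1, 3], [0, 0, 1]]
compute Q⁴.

[[1, −12, −46], [0, 1, 12], [0, 0, 1]]

Q = I + N where N = [[0, −3, 2], [0, 0, 3], [0, 0, 0]] is strictly upper-triangular, so N³ = 0.
(I + N)⁴ = I + 4·N + 6·N² = [[1, −12, −46], [0, 1, 12], [0, 0, 1]].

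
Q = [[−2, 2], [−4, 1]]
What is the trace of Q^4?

49

Q^2 = [[−4, −2], [4, −7]]
Q^3 = [[16, −10], [20, 1]]
Q^4 = [[8, 22], [−44, 41]]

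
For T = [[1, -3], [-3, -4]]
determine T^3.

T^2 = [[10, 9], [9, 25]]
T^3 = [[-17, -66], [-66, -127]]

[[-17, -66], [-66, -127]]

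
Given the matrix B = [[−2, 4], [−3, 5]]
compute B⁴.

tr B = 3 and det B = 2, so the characteristic polynomial is λ² − (3)λ + (2) with roots 2 and 1.
Eigenvectors give P = [[1, 4], [1, 3]] with P⁻¹ = [[−3, 4], [1, −1]], and B = P·diag(2, 1)·P⁻¹.
Then B⁴ = P·diag(16, 1)·P⁻¹ = [[16, 4], [16, 3]] · [[−3, 4], [1, −1]] = [[−44, 60], [−45, 61]].

[[−44, 60], [−45, 61]]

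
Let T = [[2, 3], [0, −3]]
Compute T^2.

[[4, −3], [0, 9]]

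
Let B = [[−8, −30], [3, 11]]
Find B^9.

tr B = 3 and det B = 2, so the characteristic polynomial is λ² − (3)λ + (2) with roots 2 and 1.
Eigenvectors give P = [[−3, 10], [1, −3]] with P⁻¹ = [[3, 10], [1, 3]], and B = P·diag(2, 1)·P⁻¹.
Then B^9 = P·diag(512, 1)·P⁻¹ = [[−1536, 10], [512, −3]] · [[3, 10], [1, 3]] = [[−4598, −15330], [1533, 5111]].

[[−4598, −15330], [1533, 5111]]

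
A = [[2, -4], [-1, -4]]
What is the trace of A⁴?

496

A² = [[8, 8], [2, 20]]
A³ = [[8, -64], [-16, -88]]
A⁴ = [[80, 224], [56, 416]]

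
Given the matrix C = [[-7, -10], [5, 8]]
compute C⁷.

tr C = 1 and det C = -6, so the characteristic polynomial is λ² − (1)λ + (-6) with roots -2 and 3.
Eigenvectors give P = [[2, -1], [-1, 1]] with P⁻¹ = [[1, 1], [1, 2]], and C = P·diag(-2, 3)·P⁻¹.
Then C⁷ = P·diag(-128, 2187)·P⁻¹ = [[-256, -2187], [128, 2187]] · [[1, 1], [1, 2]] = [[-2443, -4630], [2315, 4502]].

[[-2443, -4630], [2315, 4502]]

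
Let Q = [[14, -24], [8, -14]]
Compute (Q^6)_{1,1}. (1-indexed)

tr Q = 0 and det Q = -4, so the characteristic polynomial is λ² − (0)λ + (-4) with roots 2 and -2.
Eigenvectors give P = [[2, -3], [1, -2]] with P⁻¹ = [[2, -3], [1, -2]], and Q = P·diag(2, -2)·P⁻¹.
Then Q^6 = P·diag(64, 64)·P⁻¹ = [[128, -192], [64, -128]] · [[2, -3], [1, -2]] = [[64, 0], [0, 64]].

64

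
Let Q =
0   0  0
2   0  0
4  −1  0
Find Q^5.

[[0, 0, 0], [0, 0, 0], [0, 0, 0]]

Q is strictly triangular, hence nilpotent: Q^3 = 0, so Q^5 = 0.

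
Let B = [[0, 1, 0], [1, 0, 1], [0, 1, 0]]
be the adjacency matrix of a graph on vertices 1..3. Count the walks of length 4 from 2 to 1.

0

The number of length-4 walks from vertex 2 to vertex 1 is entry (2,1) of B^4, where B is the adjacency matrix.
B^2 = [[1, 0, 1], [0, 2, 0], [1, 0, 1]]
B^3 = [[0, 2, 0], [2, 0, 2], [0, 2, 0]]
B^4 = [[2, 0, 2], [0, 4, 0], [2, 0, 2]]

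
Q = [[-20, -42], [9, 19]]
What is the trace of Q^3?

tr Q = -1 and det Q = -2, so the characteristic polynomial is λ² − (-1)λ + (-2) with roots 1 and -2.
Eigenvectors give P = [[-2, 7], [1, -3]] with P⁻¹ = [[3, 7], [1, 2]], and Q = P·diag(1, -2)·P⁻¹.
Then Q^3 = P·diag(1, -8)·P⁻¹ = [[-2, -56], [1, 24]] · [[3, 7], [1, 2]] = [[-62, -126], [27, 55]].

-7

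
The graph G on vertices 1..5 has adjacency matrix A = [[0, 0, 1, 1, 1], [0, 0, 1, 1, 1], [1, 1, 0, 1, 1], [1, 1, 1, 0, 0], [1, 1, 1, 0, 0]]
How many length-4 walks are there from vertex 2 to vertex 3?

The number of length-4 walks from vertex 2 to vertex 3 is entry (2,3) of A⁴, where A is the adjacency matrix.
A² = [[3, 3, 2, 1, 1], [3, 3, 2, 1, 1], [2, 2, 4, 2, 2], [1, 1, 2, 3, 3], [1, 1, 2, 3, 3]]
A³ = [[4, 4, 8, 8, 8], [4, 4, 8, 8, 8], [8, 8, 8, 8, 8], [8, 8, 8, 4, 4], [8, 8, 8, 4, 4]]
A⁴ = [[24, 24, 24, 16, 16], [24, 24, 24, 16, 16], [24, 24, 32, 24, 24], [16, 16, 24, 24, 24], [16, 16, 24, 24, 24]]

24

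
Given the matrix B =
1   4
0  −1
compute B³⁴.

B² = I (check: tr B = 0 and det B = −1), so B³⁴ = I since 34 is even.

[[1, 0], [0, 1]]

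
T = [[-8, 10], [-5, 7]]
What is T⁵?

[[-518, 550], [-275, 307]]

tr T = -1 and det T = -6, so the characteristic polynomial is λ² − (-1)λ + (-6) with roots -3 and 2.
Eigenvectors give P = [[2, -1], [1, -1]] with P⁻¹ = [[1, -1], [1, -2]], and T = P·diag(-3, 2)·P⁻¹.
Then T⁵ = P·diag(-243, 32)·P⁻¹ = [[-486, -32], [-243, -32]] · [[1, -1], [1, -2]] = [[-518, 550], [-275, 307]].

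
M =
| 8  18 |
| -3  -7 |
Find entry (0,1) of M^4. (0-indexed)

90

tr M = 1 and det M = -2, so the characteristic polynomial is λ² − (1)λ + (-2) with roots -1 and 2.
Eigenvectors give P = [[-2, 3], [1, -1]] with P⁻¹ = [[1, 3], [1, 2]], and M = P·diag(-1, 2)·P⁻¹.
Then M^4 = P·diag(1, 16)·P⁻¹ = [[-2, 48], [1, -16]] · [[1, 3], [1, 2]] = [[46, 90], [-15, -29]].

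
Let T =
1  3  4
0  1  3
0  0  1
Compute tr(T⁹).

T = I + N where N = [[0, 3, 4], [0, 0, 3], [0, 0, 0]] is strictly upper-triangular, so N³ = 0.
(I + N)⁹ = I + 9·N + 36·N² = [[1, 27, 360], [0, 1, 27], [0, 0, 1]].

3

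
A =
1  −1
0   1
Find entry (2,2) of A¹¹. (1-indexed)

A = I + N where N = [[0, −1], [0, 0]] is strictly upper-triangular, so N² = 0.
(I + N)¹¹ = I + 11·N = [[1, −11], [0, 1]].

1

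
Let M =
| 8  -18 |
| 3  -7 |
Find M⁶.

[[190, -378], [63, -125]]

tr M = 1 and det M = -2, so the characteristic polynomial is λ² − (1)λ + (-2) with roots -1 and 2.
Eigenvectors give P = [[-2, 3], [-1, 1]] with P⁻¹ = [[1, -3], [1, -2]], and M = P·diag(-1, 2)·P⁻¹.
Then M⁶ = P·diag(1, 64)·P⁻¹ = [[-2, 192], [-1, 64]] · [[1, -3], [1, -2]] = [[190, -378], [63, -125]].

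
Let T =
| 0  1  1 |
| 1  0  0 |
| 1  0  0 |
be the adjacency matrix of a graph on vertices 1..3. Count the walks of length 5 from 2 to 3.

0

The number of length-5 walks from vertex 2 to vertex 3 is entry (2,3) of T⁵, where T is the adjacency matrix.
T² = [[2, 0, 0], [0, 1, 1], [0, 1, 1]]
T³ = [[0, 2, 2], [2, 0, 0], [2, 0, 0]]
T⁴ = [[4, 0, 0], [0, 2, 2], [0, 2, 2]]
T⁵ = [[0, 4, 4], [4, 0, 0], [4, 0, 0]]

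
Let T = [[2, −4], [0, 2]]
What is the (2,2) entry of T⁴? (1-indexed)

16

T² = [[4, −16], [0, 4]]
T³ = [[8, −48], [0, 8]]
T⁴ = [[16, −128], [0, 16]]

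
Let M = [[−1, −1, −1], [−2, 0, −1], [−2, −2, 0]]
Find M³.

[[−15, −9, −8], [−16, −8, −8], [−18, −14, −8]]

M² = [[5, 3, 2], [4, 4, 2], [6, 2, 4]]
M³ = [[−15, −9, −8], [−16, −8, −8], [−18, −14, −8]]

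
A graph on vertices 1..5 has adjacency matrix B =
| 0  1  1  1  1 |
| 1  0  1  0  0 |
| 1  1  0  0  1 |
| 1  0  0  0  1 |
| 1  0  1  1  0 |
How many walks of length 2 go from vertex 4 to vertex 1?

The number of length-2 walks from vertex 4 to vertex 1 is entry (4,1) of B², where B is the adjacency matrix.
B² = [[4, 1, 2, 1, 2], [1, 2, 1, 1, 2], [2, 1, 3, 2, 1], [1, 1, 2, 2, 1], [2, 2, 1, 1, 3]]

1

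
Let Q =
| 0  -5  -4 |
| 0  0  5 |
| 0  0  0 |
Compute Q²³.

[[0, 0, 0], [0, 0, 0], [0, 0, 0]]

Q is strictly triangular, hence nilpotent: Q³ = 0, so Q²³ = 0.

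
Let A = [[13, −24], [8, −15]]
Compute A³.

[[85, −168], [56, −111]]

tr A = −2 and det A = −3, so the characteristic polynomial is λ² − (−2)λ + (−3) with roots 1 and −3.
Eigenvectors give P = [[2, −3], [1, −2]] with P⁻¹ = [[2, −3], [1, −2]], and A = P·diag(1, −3)·P⁻¹.
Then A³ = P·diag(1, −27)·P⁻¹ = [[2, 81], [1, 54]] · [[2, −3], [1, −2]] = [[85, −168], [56, −111]].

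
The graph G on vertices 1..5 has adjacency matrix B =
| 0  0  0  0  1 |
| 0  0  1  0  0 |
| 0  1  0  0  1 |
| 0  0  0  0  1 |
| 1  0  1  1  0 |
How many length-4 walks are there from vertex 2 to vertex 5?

4

The number of length-4 walks from vertex 2 to vertex 5 is entry (2,5) of B⁴, where B is the adjacency matrix.
B² = [[1, 0, 1, 1, 0], [0, 1, 0, 0, 1], [1, 0, 2, 1, 0], [1, 0, 1, 1, 0], [0, 1, 0, 0, 3]]
B³ = [[0, 1, 0, 0, 3], [1, 0, 2, 1, 0], [0, 2, 0, 0, 4], [0, 1, 0, 0, 3], [3, 0, 4, 3, 0]]
B⁴ = [[3, 0, 4, 3, 0], [0, 2, 0, 0, 4], [4, 0, 6, 4, 0], [3, 0, 4, 3, 0], [0, 4, 0, 0, 10]]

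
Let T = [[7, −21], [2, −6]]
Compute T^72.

[[7, −21], [2, −6]]

T² = T (a projection; rank 1, trace 1), so T^72 = T.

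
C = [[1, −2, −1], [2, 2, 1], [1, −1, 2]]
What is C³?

C² = [[−4, −5, −5], [7, −1, 2], [1, −6, 2]]
C³ = [[−19, 3, −11], [7, −18, −4], [−9, −16, −3]]

[[−19, 3, −11], [7, −18, −4], [−9, −16, −3]]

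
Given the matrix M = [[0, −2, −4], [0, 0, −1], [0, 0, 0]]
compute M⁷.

[[0, 0, 0], [0, 0, 0], [0, 0, 0]]

M is strictly triangular, hence nilpotent: M³ = 0, so M⁷ = 0.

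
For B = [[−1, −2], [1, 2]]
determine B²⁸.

B² = B (a projection; rank 1, trace 1), so B²⁸ = B.

[[−1, −2], [1, 2]]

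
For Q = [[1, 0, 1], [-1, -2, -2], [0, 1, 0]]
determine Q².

[[1, 1, 1], [1, 2, 3], [-1, -2, -2]]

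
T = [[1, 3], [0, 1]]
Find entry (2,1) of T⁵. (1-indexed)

T = I + N where N = [[0, 3], [0, 0]] is strictly upper-triangular, so N² = 0.
(I + N)⁵ = I + 5·N = [[1, 15], [0, 1]].

0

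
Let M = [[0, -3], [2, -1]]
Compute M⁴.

M² = [[-6, 3], [-2, -5]]
M³ = [[6, 15], [-10, 11]]
M⁴ = [[30, -33], [22, 19]]

[[30, -33], [22, 19]]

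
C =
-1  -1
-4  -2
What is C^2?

[[5, 3], [12, 8]]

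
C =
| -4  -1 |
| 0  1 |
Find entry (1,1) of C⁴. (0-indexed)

C² = [[16, 3], [0, 1]]
C³ = [[-64, -13], [0, 1]]
C⁴ = [[256, 51], [0, 1]]

1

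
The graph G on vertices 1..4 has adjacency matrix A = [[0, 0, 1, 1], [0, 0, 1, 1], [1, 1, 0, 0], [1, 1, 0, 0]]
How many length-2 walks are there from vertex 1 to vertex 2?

2

The number of length-2 walks from vertex 1 to vertex 2 is entry (1,2) of A^2, where A is the adjacency matrix.
A^2 = [[2, 2, 0, 0], [2, 2, 0, 0], [0, 0, 2, 2], [0, 0, 2, 2]]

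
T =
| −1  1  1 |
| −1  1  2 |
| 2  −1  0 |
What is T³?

[[1, 0, 0], [0, 1, 0], [0, 0, 1]]

T² = [[2, −1, 1], [4, −2, 1], [−1, 1, 0]]
T³ = [[1, 0, 0], [0, 1, 0], [0, 0, 1]]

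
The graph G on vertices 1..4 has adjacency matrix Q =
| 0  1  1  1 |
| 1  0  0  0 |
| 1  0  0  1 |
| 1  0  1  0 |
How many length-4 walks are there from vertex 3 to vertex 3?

The number of length-4 walks from vertex 3 to vertex 3 is entry (3,3) of Q⁴, where Q is the adjacency matrix.
Q² = [[3, 0, 1, 1], [0, 1, 1, 1], [1, 1, 2, 1], [1, 1, 1, 2]]
Q³ = [[2, 3, 4, 4], [3, 0, 1, 1], [4, 1, 2, 3], [4, 1, 3, 2]]
Q⁴ = [[11, 2, 6, 6], [2, 3, 4, 4], [6, 4, 7, 6], [6, 4, 6, 7]]

7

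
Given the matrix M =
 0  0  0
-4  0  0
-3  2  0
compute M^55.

M is strictly triangular, hence nilpotent: M^3 = 0, so M^55 = 0.

[[0, 0, 0], [0, 0, 0], [0, 0, 0]]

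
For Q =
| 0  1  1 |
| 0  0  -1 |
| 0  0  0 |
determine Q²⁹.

Q is strictly triangular, hence nilpotent: Q³ = 0, so Q²⁹ = 0.

[[0, 0, 0], [0, 0, 0], [0, 0, 0]]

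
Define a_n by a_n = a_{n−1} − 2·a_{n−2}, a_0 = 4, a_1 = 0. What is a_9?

24

With companion matrix C = [[1, −2], [1, 0]], [a_n, a_{n−1}]ᵀ = C·[a_{n−1}, a_{n−2}]ᵀ, so [a_9, a_8]ᵀ = C^8·[a_1, a_0]ᵀ.
C^8 = [[−17, 6], [−3, −14]], giving [a_9, a_8]ᵀ = [[24], [−56]].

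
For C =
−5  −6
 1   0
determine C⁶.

tr C = −5 and det C = 6, so the characteristic polynomial is λ² − (−5)λ + (6) with roots −2 and −3.
Eigenvectors give P = [[−2, −3], [1, 1]] with P⁻¹ = [[1, 3], [−1, −2]], and C = P·diag(−2, −3)·P⁻¹.
Then C⁶ = P·diag(64, 729)·P⁻¹ = [[−128, −2187], [64, 729]] · [[1, 3], [−1, −2]] = [[2059, 3990], [−665, −1266]].

[[2059, 3990], [−665, −1266]]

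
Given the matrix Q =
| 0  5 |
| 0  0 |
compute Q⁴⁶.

[[0, 0], [0, 0]]

Q is strictly triangular, hence nilpotent: Q² = 0, so Q⁴⁶ = 0.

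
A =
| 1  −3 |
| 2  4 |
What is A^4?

[[−125, −75], [50, −50]]

A^2 = [[−5, −15], [10, 10]]
A^3 = [[−35, −45], [30, 10]]
A^4 = [[−125, −75], [50, −50]]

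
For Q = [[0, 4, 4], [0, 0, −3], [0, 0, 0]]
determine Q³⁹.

Q is strictly triangular, hence nilpotent: Q³ = 0, so Q³⁹ = 0.

[[0, 0, 0], [0, 0, 0], [0, 0, 0]]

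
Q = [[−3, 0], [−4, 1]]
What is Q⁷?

[[−2187, 0], [−2188, 1]]

tr Q = −2 and det Q = −3, so the characteristic polynomial is λ² − (−2)λ + (−3) with roots 1 and −3.
Eigenvectors give P = [[0, 1], [−1, 1]] with P⁻¹ = [[1, −1], [1, 0]], and Q = P·diag(1, −3)·P⁻¹.
Then Q⁷ = P·diag(1, −2187)·P⁻¹ = [[0, −2187], [−1, −2187]] · [[1, −1], [1, 0]] = [[−2187, 0], [−2188, 1]].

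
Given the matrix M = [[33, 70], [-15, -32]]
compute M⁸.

[[44391, 88270], [-18915, -37574]]

tr M = 1 and det M = -6, so the characteristic polynomial is λ² − (1)λ + (-6) with roots 3 and -2.
Eigenvectors give P = [[7, 2], [-3, -1]] with P⁻¹ = [[1, 2], [-3, -7]], and M = P·diag(3, -2)·P⁻¹.
Then M⁸ = P·diag(6561, 256)·P⁻¹ = [[45927, 512], [-19683, -256]] · [[1, 2], [-3, -7]] = [[44391, 88270], [-18915, -37574]].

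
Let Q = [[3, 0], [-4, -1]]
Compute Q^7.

tr Q = 2 and det Q = -3, so the characteristic polynomial is λ² − (2)λ + (-3) with roots 3 and -1.
Eigenvectors give P = [[-1, 0], [1, 1]] with P⁻¹ = [[-1, 0], [1, 1]], and Q = P·diag(3, -1)·P⁻¹.
Then Q^7 = P·diag(2187, -1)·P⁻¹ = [[-2187, 0], [2187, -1]] · [[-1, 0], [1, 1]] = [[2187, 0], [-2188, -1]].

[[2187, 0], [-2188, -1]]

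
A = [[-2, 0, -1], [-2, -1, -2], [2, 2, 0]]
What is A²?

[[2, -2, 2], [2, -3, 4], [-8, -2, -6]]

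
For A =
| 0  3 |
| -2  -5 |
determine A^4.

tr A = -5 and det A = 6, so the characteristic polynomial is λ² − (-5)λ + (6) with roots -3 and -2.
Eigenvectors give P = [[1, 3], [-1, -2]] with P⁻¹ = [[-2, -3], [1, 1]], and A = P·diag(-3, -2)·P⁻¹.
Then A^4 = P·diag(81, 16)·P⁻¹ = [[81, 48], [-81, -32]] · [[-2, -3], [1, 1]] = [[-114, -195], [130, 211]].

[[-114, -195], [130, 211]]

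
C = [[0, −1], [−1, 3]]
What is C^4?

C^2 = [[1, −3], [−3, 10]]
C^3 = [[3, −10], [−10, 33]]
C^4 = [[10, −33], [−33, 109]]

[[10, −33], [−33, 109]]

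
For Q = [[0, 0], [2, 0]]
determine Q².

Q is strictly triangular, hence nilpotent: Q² = 0, so Q² = 0.

[[0, 0], [0, 0]]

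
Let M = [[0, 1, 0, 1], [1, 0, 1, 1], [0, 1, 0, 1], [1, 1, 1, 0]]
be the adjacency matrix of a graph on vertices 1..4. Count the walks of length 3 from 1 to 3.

The number of length-3 walks from vertex 1 to vertex 3 is entry (1,3) of M³, where M is the adjacency matrix.
M² = [[2, 1, 2, 1], [1, 3, 1, 2], [2, 1, 2, 1], [1, 2, 1, 3]]
M³ = [[2, 5, 2, 5], [5, 4, 5, 5], [2, 5, 2, 5], [5, 5, 5, 4]]

2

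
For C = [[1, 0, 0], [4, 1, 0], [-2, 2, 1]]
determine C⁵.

C = I + N where N = [[0, 0, 0], [4, 0, 0], [-2, 2, 0]] is strictly lower-triangular, so N³ = 0.
(I + N)⁵ = I + 5·N + 10·N² = [[1, 0, 0], [20, 1, 0], [70, 10, 1]].

[[1, 0, 0], [20, 1, 0], [70, 10, 1]]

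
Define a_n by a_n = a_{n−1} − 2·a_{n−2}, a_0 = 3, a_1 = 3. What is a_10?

69

With companion matrix A = [[1, −2], [1, 0]], [a_n, a_{n−1}]ᵀ = A·[a_{n−1}, a_{n−2}]ᵀ, so [a_10, a_9]ᵀ = A⁹·[a_1, a_0]ᵀ.
A⁹ = [[−11, 34], [−17, 6]], giving [a_10, a_9]ᵀ = [[69], [−33]].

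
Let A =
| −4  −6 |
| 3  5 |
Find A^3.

[[−10, −18], [9, 17]]

tr A = 1 and det A = −2, so the characteristic polynomial is λ² − (1)λ + (−2) with roots 2 and −1.
Eigenvectors give P = [[−1, −2], [1, 1]] with P⁻¹ = [[1, 2], [−1, −1]], and A = P·diag(2, −1)·P⁻¹.
Then A^3 = P·diag(8, −1)·P⁻¹ = [[−8, 2], [8, −1]] · [[1, 2], [−1, −1]] = [[−10, −18], [9, 17]].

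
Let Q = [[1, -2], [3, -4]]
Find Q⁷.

tr Q = -3 and det Q = 2, so the characteristic polynomial is λ² − (-3)λ + (2) with roots -1 and -2.
Eigenvectors give P = [[1, -2], [1, -3]] with P⁻¹ = [[3, -2], [1, -1]], and Q = P·diag(-1, -2)·P⁻¹.
Then Q⁷ = P·diag(-1, -128)·P⁻¹ = [[-1, 256], [-1, 384]] · [[3, -2], [1, -1]] = [[253, -254], [381, -382]].

[[253, -254], [381, -382]]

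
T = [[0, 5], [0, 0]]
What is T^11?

[[0, 0], [0, 0]]

T is strictly triangular, hence nilpotent: T^2 = 0, so T^11 = 0.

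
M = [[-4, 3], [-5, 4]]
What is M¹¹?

[[-4, 3], [-5, 4]]

M² = I (check: tr M = 0 and det M = -1), so M¹¹ = M since 11 is odd.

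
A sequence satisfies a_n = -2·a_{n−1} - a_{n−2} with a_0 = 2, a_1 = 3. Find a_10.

With companion matrix M = [[-2, -1], [1, 0]], [a_n, a_{n−1}]ᵀ = M·[a_{n−1}, a_{n−2}]ᵀ, so [a_10, a_9]ᵀ = M⁹·[a_1, a_0]ᵀ.
M⁹ = [[-10, -9], [9, 8]], giving [a_10, a_9]ᵀ = [[-48], [43]].

-48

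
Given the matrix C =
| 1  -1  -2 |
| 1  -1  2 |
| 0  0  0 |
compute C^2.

[[0, 0, -4], [0, 0, -4], [0, 0, 0]]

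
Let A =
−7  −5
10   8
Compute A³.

[[−43, −35], [70, 62]]

tr A = 1 and det A = −6, so the characteristic polynomial is λ² − (1)λ + (−6) with roots 3 and −2.
Eigenvectors give P = [[−1, −1], [2, 1]] with P⁻¹ = [[1, 1], [−2, −1]], and A = P·diag(3, −2)·P⁻¹.
Then A³ = P·diag(27, −8)·P⁻¹ = [[−27, 8], [54, −8]] · [[1, 1], [−2, −1]] = [[−43, −35], [70, 62]].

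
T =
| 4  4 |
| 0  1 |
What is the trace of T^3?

T^2 = [[16, 20], [0, 1]]
T^3 = [[64, 84], [0, 1]]

65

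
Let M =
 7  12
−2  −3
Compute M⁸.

[[19681, 39360], [−6560, −13119]]

tr M = 4 and det M = 3, so the characteristic polynomial is λ² − (4)λ + (3) with roots 1 and 3.
Eigenvectors give P = [[−2, 3], [1, −1]] with P⁻¹ = [[1, 3], [1, 2]], and M = P·diag(1, 3)·P⁻¹.
Then M⁸ = P·diag(1, 6561)·P⁻¹ = [[−2, 19683], [1, −6561]] · [[1, 3], [1, 2]] = [[19681, 39360], [−6560, −13119]].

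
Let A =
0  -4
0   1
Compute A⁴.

A² = [[0, -4], [0, 1]]
A³ = [[0, -4], [0, 1]]
A⁴ = [[0, -4], [0, 1]]

[[0, -4], [0, 1]]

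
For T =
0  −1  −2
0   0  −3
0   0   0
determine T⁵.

[[0, 0, 0], [0, 0, 0], [0, 0, 0]]

T is strictly triangular, hence nilpotent: T³ = 0, so T⁵ = 0.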